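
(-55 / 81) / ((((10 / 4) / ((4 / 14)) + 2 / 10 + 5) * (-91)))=1100 / 2056509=0.00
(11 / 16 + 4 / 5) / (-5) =-119 / 400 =-0.30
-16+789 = 773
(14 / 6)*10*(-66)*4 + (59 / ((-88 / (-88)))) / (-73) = -6160.81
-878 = -878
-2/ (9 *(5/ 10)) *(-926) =3704/ 9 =411.56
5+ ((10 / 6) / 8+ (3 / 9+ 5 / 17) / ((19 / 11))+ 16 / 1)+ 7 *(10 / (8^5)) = 114168873 / 5292032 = 21.57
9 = 9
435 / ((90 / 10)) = 145 / 3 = 48.33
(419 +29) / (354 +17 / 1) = 64 / 53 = 1.21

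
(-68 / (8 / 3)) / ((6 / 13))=-55.25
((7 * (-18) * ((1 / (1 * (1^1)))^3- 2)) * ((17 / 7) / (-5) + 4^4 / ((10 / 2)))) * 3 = 19170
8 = 8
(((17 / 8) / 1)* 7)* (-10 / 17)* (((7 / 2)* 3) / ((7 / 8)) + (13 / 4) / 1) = -2135 / 16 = -133.44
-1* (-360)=360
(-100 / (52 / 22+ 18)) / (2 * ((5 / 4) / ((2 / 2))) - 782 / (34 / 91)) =275 / 117068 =0.00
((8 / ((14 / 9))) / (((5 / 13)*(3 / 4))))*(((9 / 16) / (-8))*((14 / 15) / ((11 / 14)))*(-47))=38493 / 550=69.99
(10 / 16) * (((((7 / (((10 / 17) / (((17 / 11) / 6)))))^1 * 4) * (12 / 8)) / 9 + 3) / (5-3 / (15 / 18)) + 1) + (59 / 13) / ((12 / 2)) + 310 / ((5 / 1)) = 9460595 / 144144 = 65.63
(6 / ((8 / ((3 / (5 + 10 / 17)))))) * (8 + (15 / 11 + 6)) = 25857 / 4180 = 6.19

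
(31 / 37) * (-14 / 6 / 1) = -217 / 111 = -1.95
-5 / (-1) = 5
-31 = -31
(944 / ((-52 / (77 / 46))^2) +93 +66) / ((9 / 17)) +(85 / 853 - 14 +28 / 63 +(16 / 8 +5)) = 811861920899 / 2745325908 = 295.73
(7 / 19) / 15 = 7 / 285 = 0.02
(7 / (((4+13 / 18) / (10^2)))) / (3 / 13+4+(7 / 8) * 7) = 14.31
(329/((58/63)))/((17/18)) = 186543/493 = 378.38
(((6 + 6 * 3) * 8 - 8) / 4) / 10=23 / 5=4.60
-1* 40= -40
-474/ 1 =-474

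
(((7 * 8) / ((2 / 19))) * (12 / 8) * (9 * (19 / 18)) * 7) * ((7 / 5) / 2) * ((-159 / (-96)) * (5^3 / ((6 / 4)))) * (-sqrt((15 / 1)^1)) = -164065475 * sqrt(15) / 32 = -19856964.14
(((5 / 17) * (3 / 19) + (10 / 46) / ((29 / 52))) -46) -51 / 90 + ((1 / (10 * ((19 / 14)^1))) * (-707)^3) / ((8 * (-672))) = 3968962586921 / 827293440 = 4797.53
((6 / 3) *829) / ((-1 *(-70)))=829 / 35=23.69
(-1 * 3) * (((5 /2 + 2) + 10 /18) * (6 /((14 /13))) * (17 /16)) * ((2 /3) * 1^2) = -2873 /48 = -59.85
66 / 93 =22 / 31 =0.71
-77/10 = -7.70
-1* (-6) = 6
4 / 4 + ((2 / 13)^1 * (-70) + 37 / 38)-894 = -445981 / 494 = -902.80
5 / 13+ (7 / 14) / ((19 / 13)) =359 / 494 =0.73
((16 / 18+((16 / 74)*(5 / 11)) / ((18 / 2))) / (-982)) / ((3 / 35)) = -57680 / 5395599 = -0.01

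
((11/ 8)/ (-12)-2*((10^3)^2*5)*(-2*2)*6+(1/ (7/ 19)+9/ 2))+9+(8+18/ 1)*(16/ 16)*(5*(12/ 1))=161281059139/ 672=240001576.10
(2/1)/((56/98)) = 7/2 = 3.50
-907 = -907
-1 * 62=-62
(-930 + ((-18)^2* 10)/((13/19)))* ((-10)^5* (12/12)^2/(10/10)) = -4947000000/13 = -380538461.54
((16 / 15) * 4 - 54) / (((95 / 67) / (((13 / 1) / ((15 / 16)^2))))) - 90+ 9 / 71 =-13856054941 / 22764375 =-608.67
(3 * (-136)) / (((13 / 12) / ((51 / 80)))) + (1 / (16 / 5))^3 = -240.06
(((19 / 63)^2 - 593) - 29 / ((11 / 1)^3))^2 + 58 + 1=9812942536820737708 / 27907331342121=351625.97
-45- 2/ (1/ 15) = -75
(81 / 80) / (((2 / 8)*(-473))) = -0.01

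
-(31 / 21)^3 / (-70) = 29791 / 648270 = 0.05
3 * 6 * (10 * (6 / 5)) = 216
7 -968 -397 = -1358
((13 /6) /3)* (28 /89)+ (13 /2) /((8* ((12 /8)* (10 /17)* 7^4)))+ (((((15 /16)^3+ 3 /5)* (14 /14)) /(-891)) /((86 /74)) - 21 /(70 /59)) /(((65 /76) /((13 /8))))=-18670187234437583 /558903750451200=-33.41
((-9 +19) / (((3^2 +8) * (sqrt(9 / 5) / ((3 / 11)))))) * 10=1.20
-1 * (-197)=197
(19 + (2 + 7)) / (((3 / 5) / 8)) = 1120 / 3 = 373.33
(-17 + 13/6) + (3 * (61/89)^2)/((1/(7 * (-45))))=-21803039/47526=-458.76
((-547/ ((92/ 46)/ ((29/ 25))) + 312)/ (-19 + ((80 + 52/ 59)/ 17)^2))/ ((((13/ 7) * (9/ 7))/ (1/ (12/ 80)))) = -25928875966/ 6419461815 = -4.04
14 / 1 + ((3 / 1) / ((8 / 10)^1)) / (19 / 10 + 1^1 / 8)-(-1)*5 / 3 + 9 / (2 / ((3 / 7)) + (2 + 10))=24379 / 1350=18.06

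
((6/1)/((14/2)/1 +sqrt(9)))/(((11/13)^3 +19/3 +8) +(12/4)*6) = 19773/1085510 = 0.02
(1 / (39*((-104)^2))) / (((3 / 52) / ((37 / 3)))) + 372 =27159013 / 73008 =372.00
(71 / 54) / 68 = 71 / 3672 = 0.02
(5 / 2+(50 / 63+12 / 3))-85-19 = -12185 / 126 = -96.71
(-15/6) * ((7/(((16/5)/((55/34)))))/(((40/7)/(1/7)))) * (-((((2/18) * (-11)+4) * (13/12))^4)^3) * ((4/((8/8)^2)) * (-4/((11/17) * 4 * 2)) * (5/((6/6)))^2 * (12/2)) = -56546354.08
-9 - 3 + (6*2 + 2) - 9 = -7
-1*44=-44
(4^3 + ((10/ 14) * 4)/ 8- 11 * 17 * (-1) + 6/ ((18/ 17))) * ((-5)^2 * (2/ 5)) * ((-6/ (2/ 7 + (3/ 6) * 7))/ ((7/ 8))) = -1727200/ 371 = -4655.53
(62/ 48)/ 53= 31/ 1272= 0.02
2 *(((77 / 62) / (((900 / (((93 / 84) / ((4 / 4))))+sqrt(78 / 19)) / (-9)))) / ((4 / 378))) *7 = -36581876100 / 2010947507+9474003 *sqrt(1482) / 8043790028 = -18.15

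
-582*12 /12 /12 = -97 /2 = -48.50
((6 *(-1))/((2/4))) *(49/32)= -147/8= -18.38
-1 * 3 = -3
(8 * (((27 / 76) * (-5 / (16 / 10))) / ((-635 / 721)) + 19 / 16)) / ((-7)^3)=-189029 / 3310636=-0.06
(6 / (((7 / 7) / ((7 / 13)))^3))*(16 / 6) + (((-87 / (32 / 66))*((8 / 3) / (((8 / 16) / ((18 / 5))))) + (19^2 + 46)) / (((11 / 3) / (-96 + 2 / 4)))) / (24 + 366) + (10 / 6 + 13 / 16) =548049263 / 2636400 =207.88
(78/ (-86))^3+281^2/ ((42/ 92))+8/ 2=288791235331/ 1669647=172965.44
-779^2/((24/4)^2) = -606841/36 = -16856.69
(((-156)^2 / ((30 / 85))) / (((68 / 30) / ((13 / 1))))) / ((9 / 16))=703040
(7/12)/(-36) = -7/432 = -0.02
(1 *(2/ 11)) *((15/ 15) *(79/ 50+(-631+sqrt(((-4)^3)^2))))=-28271/ 275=-102.80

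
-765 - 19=-784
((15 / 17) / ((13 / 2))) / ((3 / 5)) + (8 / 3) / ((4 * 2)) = 371 / 663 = 0.56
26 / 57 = 0.46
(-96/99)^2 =1024/1089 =0.94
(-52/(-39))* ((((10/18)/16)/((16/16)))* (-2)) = -5/54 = -0.09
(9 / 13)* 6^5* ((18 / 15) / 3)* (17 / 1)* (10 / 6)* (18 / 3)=4758912 / 13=366070.15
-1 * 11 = -11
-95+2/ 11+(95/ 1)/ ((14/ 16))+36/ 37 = 41955/ 2849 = 14.73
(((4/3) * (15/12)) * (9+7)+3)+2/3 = 91/3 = 30.33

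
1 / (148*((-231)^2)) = 1 / 7897428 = 0.00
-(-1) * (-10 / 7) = -10 / 7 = -1.43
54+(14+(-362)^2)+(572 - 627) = 131057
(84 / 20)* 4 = 84 / 5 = 16.80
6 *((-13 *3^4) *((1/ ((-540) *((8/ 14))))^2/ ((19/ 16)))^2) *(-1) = 31213/ 63160560000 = 0.00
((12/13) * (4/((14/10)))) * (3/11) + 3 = 3723/1001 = 3.72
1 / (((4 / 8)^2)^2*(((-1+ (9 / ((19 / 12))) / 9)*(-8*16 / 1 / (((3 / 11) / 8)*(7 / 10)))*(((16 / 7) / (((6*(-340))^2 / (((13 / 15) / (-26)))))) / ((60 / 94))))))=-1167523875 / 4136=-282283.34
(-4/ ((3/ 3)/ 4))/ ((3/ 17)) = -272/ 3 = -90.67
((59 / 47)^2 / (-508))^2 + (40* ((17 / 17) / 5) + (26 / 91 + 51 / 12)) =110501027109523 / 8814889983088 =12.54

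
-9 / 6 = -3 / 2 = -1.50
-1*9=-9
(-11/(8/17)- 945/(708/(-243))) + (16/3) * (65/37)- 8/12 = 5408093/17464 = 309.67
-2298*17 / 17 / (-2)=1149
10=10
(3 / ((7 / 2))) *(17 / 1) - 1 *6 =60 / 7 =8.57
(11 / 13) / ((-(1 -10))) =11 / 117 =0.09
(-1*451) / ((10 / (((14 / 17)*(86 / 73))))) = -271502 / 6205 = -43.76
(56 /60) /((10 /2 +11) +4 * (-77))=-7 /2190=-0.00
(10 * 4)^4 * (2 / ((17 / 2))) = 10240000 / 17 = 602352.94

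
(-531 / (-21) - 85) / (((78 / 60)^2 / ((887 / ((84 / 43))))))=-398573450 / 24843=-16043.69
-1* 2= -2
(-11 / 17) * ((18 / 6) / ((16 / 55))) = -1815 / 272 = -6.67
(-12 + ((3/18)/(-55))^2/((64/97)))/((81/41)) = -6.07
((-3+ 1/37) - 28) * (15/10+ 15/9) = -3629/37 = -98.08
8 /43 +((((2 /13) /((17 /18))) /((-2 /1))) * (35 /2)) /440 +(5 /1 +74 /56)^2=3289896107 /81953872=40.14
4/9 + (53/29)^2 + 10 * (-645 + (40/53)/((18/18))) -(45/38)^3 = -141766369647905/22012286904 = -6440.33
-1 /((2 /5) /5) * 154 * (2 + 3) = -9625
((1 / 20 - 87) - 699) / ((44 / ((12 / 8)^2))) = -12861 / 320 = -40.19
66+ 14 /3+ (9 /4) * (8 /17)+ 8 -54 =1312 /51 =25.73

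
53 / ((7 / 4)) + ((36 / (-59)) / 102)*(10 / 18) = 637838 / 21063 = 30.28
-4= -4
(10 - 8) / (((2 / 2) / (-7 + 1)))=-12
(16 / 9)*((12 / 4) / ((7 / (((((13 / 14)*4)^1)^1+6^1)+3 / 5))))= 5776 / 735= 7.86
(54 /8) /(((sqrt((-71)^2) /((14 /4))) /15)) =2835 /568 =4.99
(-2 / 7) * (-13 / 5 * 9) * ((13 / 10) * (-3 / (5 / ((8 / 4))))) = -9126 / 875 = -10.43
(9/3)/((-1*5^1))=-3/5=-0.60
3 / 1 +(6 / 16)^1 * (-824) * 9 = -2778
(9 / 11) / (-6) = -3 / 22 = -0.14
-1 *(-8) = 8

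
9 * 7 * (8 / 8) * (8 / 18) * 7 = 196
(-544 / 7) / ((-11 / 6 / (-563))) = -1837632 / 77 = -23865.35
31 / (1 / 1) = 31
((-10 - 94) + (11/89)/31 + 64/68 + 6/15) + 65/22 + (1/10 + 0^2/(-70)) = -51387077/515933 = -99.60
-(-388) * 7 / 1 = 2716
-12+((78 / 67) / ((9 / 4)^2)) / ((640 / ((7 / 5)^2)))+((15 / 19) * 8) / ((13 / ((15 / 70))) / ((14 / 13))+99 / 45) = -89713850783 / 7544434500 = -11.89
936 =936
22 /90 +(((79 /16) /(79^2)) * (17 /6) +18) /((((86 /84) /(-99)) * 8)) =-4252873889 /19566720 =-217.35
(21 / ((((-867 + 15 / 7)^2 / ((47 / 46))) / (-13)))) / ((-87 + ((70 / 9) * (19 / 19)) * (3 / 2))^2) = -0.00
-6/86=-3/43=-0.07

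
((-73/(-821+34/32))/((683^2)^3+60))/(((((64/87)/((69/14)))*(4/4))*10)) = 146073/248594620507164862233520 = 0.00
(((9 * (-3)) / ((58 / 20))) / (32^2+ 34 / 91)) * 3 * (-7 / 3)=85995 / 1351661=0.06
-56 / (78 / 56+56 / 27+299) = -42336 / 228665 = -0.19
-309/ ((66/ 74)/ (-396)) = 137196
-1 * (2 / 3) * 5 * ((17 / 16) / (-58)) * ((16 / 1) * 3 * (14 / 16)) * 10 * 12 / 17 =18.10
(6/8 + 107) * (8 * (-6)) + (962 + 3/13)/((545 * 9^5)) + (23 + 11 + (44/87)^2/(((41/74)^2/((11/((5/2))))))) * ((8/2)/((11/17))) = -32133749240036106749/6505921160925615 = -4939.15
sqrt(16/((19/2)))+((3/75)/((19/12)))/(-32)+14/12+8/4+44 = 4*sqrt(38)/19+537691/11400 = 48.46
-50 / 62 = -25 / 31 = -0.81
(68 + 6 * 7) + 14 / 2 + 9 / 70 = 117.13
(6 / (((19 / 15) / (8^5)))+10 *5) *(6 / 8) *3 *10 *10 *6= 3982594500 / 19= 209610236.84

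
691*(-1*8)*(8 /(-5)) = 44224 /5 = 8844.80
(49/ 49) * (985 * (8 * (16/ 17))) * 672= 4983868.24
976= 976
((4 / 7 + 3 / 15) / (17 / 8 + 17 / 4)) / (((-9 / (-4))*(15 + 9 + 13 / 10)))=64 / 30107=0.00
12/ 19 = 0.63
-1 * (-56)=56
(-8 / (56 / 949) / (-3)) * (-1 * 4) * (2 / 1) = -7592 / 21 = -361.52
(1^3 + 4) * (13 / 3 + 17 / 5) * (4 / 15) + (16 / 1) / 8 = 12.31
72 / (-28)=-18 / 7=-2.57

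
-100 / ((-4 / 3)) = 75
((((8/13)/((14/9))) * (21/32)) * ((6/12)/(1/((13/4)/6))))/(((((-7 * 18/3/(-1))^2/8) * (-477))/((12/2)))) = -1/249312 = -0.00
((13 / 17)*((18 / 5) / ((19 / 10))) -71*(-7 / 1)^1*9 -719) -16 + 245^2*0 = 1207842 / 323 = 3739.45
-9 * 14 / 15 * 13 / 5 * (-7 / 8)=1911 / 100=19.11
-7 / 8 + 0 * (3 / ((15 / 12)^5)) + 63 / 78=-7 / 104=-0.07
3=3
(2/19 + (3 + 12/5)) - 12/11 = 4613/1045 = 4.41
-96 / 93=-32 / 31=-1.03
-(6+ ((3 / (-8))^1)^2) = -393 / 64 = -6.14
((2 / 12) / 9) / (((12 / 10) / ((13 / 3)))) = 65 / 972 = 0.07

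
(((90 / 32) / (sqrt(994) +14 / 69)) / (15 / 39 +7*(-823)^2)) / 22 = -13455 / 2444561961605632 +928395*sqrt(994) / 34223867462478848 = 0.00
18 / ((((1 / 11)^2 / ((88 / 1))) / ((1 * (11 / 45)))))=234256 / 5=46851.20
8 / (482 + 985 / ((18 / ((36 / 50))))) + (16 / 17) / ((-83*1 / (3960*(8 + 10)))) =-2973174920 / 3678477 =-808.26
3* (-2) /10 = -0.60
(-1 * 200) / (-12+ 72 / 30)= 125 / 6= 20.83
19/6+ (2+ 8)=79/6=13.17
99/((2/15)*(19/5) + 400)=7425/30038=0.25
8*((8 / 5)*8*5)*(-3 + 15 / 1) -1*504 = 5640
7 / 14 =1 / 2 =0.50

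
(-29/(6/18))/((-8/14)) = 609/4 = 152.25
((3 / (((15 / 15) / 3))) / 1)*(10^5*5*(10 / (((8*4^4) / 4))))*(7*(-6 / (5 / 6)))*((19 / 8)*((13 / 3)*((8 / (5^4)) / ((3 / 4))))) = -778050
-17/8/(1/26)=-221/4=-55.25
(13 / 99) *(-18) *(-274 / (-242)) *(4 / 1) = -14248 / 1331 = -10.70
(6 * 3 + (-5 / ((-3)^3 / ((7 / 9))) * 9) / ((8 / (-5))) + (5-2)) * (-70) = -152635 / 108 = -1413.29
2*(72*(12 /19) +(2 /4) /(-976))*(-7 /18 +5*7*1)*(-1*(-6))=1050695107 /55632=18886.52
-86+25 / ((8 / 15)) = -313 / 8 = -39.12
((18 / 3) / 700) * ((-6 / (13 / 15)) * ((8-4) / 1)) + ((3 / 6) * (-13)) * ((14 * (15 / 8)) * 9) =-5590539 / 3640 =-1535.86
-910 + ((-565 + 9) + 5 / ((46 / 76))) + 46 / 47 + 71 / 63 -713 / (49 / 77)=-175437550 / 68103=-2576.06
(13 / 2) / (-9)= -13 / 18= -0.72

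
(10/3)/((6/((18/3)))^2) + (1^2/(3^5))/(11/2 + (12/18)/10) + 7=139789/13527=10.33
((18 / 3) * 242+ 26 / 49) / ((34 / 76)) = 2704612 / 833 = 3246.83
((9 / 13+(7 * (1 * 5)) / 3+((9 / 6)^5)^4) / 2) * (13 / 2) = 10847.25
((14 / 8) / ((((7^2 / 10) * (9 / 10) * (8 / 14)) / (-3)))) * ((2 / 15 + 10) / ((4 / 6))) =-95 / 3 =-31.67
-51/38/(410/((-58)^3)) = 2487678/3895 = 638.68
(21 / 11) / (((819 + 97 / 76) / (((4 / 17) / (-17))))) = -6384 / 198182039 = -0.00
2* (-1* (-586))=1172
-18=-18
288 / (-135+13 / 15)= -1080 / 503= -2.15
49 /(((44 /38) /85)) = 79135 /22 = 3597.05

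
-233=-233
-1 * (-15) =15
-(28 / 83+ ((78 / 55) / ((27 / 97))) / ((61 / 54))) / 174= -674948 / 24226455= -0.03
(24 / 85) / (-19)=-24 / 1615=-0.01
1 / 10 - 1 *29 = -289 / 10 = -28.90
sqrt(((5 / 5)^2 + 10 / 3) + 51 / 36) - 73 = -70.60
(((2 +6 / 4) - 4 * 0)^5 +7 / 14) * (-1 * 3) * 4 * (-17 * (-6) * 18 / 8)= -23165271 / 16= -1447829.44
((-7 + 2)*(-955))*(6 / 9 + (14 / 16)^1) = 176675 / 24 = 7361.46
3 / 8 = 0.38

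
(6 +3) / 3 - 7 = -4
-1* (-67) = 67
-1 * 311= -311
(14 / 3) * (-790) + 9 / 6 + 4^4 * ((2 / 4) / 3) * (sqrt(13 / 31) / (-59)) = -22111 / 6- 128 * sqrt(403) / 5487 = -3685.63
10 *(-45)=-450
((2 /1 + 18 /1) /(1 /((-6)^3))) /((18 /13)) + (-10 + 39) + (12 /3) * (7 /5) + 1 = -15422 /5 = -3084.40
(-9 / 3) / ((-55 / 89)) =267 / 55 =4.85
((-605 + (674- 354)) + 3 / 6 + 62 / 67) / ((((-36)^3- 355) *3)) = 37999 / 18898422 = 0.00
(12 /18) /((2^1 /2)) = 0.67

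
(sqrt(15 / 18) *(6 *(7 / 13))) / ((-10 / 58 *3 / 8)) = -1624 *sqrt(30) / 195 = -45.62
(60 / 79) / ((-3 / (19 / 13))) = -380 / 1027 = -0.37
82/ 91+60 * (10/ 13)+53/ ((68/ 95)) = 749361/ 6188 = 121.10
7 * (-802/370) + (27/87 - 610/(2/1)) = -319.86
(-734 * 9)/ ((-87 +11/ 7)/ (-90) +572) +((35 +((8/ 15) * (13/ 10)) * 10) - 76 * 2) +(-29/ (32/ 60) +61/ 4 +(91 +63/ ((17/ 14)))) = -6567960809/ 368177160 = -17.84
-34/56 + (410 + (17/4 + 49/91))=75381/182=414.18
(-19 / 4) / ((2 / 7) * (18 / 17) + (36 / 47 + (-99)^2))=-106267 / 219291876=-0.00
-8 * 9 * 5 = -360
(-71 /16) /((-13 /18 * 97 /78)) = 1917 /388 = 4.94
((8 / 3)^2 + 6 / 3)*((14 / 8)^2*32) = 8036 / 9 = 892.89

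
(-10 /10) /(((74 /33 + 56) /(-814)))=13431 /961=13.98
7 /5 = 1.40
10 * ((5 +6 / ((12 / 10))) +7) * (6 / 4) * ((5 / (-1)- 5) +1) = -2295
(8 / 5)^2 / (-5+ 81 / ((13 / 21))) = 208 / 10225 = 0.02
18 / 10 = 9 / 5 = 1.80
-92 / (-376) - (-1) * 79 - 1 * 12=6321 / 94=67.24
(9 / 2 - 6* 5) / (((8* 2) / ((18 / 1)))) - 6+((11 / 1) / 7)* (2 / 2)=-3709 / 112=-33.12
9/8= 1.12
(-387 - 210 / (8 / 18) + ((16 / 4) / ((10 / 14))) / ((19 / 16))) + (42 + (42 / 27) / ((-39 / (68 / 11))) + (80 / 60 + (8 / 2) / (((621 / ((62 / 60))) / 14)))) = -41081549189 / 50617710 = -811.60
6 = 6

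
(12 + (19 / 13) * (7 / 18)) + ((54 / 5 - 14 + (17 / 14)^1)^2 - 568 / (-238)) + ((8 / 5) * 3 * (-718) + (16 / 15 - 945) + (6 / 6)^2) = -42594699881 / 9746100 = -4370.44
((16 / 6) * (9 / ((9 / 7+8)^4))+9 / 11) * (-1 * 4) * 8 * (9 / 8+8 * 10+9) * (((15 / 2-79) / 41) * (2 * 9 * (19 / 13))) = 79542169553196 / 731875625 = 108682.63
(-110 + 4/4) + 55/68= -7357/68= -108.19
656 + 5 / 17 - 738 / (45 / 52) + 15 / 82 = -1368371 / 6970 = -196.32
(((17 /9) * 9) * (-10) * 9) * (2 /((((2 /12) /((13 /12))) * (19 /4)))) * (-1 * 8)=636480 /19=33498.95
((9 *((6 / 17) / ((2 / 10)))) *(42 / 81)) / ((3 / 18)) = 840 / 17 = 49.41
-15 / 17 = -0.88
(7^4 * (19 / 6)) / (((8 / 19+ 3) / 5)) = 866761 / 78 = 11112.32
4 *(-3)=-12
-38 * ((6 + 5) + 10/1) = -798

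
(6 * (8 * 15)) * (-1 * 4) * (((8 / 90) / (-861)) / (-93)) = -256 / 80073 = -0.00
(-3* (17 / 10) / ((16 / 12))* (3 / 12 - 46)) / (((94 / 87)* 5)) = 2435913 / 75200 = 32.39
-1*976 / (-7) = 976 / 7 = 139.43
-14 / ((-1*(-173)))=-14 / 173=-0.08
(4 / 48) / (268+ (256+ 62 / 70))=35 / 220452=0.00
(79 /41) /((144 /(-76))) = -1501 /1476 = -1.02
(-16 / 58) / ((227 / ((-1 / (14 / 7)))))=4 / 6583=0.00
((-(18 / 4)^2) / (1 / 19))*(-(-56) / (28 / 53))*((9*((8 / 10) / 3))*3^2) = -4404618 / 5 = -880923.60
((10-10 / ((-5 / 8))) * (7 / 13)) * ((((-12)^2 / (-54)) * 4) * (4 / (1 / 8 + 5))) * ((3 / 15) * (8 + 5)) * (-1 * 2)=372736 / 615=606.07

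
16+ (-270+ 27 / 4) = -989 / 4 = -247.25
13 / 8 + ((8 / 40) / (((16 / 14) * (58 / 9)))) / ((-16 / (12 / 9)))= 15059 / 9280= 1.62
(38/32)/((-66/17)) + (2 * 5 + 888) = 947965/1056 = 897.69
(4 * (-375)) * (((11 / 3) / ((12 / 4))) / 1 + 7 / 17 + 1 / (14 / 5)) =-1066250 / 357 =-2986.69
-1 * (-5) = 5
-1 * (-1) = 1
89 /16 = 5.56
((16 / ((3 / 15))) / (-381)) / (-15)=16 / 1143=0.01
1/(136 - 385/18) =18/2063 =0.01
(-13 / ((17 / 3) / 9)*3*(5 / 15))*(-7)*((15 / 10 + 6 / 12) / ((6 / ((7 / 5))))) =5733 / 85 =67.45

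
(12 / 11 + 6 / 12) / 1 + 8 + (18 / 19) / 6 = 4075 / 418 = 9.75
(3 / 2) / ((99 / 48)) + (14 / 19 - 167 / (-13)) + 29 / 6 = 19.14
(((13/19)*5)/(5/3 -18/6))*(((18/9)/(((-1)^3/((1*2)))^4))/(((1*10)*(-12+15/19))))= 52/71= 0.73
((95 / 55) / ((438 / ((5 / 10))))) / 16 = 19 / 154176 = 0.00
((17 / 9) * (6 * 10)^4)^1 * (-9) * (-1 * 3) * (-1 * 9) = -5948640000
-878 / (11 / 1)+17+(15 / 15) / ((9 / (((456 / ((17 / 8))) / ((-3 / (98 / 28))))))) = -152539 / 1683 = -90.64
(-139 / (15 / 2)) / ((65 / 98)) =-27.94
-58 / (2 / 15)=-435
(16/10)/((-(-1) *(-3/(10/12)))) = -4/9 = -0.44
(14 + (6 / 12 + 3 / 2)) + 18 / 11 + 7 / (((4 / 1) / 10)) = 773 / 22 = 35.14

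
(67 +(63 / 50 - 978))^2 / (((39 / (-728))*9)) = -28966940366 / 16875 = -1716559.43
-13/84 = -0.15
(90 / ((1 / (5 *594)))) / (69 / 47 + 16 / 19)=238698900 / 2063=115704.75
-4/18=-2/9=-0.22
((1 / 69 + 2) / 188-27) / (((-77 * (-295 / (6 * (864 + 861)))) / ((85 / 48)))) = -21.78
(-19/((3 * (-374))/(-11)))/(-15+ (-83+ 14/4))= 0.00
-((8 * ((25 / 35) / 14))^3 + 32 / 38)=-2034384 / 2235331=-0.91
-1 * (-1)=1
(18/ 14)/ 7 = 9/ 49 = 0.18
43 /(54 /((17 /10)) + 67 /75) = 54825 /41639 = 1.32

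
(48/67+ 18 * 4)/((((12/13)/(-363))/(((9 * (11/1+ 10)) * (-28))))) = 10139016888/67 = 151328610.27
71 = 71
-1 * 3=-3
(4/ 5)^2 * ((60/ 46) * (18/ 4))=432/ 115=3.76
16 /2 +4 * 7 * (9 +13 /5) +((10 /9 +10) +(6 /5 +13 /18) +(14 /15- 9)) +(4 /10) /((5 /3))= 50701 /150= 338.01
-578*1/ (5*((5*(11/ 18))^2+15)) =-187272/ 39425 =-4.75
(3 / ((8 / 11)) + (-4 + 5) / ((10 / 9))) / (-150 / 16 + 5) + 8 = 1199 / 175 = 6.85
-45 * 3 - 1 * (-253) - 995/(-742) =88551/742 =119.34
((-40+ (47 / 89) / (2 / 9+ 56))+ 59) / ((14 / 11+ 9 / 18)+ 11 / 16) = 6848552 / 886351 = 7.73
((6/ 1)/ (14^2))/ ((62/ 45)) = 135/ 6076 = 0.02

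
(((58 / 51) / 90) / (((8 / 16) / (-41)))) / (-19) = 2378 / 43605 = 0.05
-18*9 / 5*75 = -2430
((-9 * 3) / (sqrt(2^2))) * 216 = -2916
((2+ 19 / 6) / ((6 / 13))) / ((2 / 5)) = 2015 / 72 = 27.99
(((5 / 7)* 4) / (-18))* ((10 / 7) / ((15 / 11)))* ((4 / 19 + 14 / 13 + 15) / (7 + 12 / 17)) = -557260 / 1585493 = -0.35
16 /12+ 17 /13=103 /39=2.64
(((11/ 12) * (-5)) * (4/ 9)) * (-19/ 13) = 1045/ 351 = 2.98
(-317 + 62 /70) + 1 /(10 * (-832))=-18410503 /58240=-316.11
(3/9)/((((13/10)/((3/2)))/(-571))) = -2855/13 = -219.62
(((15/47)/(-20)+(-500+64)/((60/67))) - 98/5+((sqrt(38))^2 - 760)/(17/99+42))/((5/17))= -1780.25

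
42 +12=54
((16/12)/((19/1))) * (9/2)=6/19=0.32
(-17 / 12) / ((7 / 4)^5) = -4352 / 50421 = -0.09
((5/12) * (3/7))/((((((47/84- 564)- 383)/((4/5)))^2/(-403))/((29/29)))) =-1624896/31602045005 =-0.00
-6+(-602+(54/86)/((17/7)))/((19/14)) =-449.39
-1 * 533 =-533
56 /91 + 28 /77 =140 /143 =0.98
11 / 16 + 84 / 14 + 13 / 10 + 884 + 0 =71359 / 80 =891.99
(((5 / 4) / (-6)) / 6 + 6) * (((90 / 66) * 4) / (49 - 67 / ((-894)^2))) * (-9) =-2574538965 / 430787467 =-5.98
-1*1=-1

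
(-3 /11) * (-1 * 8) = 2.18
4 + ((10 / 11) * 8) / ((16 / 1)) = 4.45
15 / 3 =5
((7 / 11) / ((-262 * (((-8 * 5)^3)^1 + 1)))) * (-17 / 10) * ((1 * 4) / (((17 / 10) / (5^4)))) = -8750 / 92222559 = -0.00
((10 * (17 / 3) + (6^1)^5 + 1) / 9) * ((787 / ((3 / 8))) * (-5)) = -739811480 / 81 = -9133475.06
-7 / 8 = -0.88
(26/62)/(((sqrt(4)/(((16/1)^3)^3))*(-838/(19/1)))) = -4243427688448/12989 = -326693947.84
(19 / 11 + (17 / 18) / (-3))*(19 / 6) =15941 / 3564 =4.47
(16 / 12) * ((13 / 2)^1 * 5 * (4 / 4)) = 130 / 3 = 43.33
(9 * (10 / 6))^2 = 225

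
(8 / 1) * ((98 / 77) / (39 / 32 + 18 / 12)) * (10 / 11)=35840 / 10527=3.40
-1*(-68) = 68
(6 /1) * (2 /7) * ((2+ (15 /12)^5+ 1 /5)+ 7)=188187 /8960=21.00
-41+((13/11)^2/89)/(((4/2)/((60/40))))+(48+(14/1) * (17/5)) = 11762283/215380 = 54.61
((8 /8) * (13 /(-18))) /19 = -13 /342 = -0.04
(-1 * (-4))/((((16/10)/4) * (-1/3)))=-30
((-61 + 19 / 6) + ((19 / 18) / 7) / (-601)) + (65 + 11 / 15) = 1495541 / 189315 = 7.90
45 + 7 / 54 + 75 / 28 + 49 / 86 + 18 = 2157815 / 32508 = 66.38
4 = 4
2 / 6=0.33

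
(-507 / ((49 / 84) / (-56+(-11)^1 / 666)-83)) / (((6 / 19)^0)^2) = 37829298 / 6193739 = 6.11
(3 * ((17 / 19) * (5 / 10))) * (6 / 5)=153 / 95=1.61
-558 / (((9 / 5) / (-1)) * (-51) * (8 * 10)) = -31 / 408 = -0.08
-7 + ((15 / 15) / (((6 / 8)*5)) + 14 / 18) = -5.96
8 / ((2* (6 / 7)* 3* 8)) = 7 / 36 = 0.19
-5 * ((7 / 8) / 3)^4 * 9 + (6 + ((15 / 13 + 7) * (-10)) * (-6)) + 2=238132831 / 479232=496.91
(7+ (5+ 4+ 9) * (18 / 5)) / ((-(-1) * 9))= 359 / 45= 7.98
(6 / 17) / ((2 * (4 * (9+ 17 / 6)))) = 0.00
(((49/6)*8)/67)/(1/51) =3332/67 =49.73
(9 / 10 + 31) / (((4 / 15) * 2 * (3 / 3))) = 957 / 16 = 59.81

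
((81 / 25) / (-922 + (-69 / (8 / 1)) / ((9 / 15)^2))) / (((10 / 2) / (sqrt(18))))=-5832 * sqrt(2) / 2837875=-0.00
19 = 19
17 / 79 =0.22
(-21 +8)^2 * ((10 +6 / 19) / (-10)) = -16562 / 95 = -174.34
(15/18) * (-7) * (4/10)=-7/3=-2.33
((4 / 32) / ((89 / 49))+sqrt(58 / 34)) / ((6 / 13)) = 637 / 4272+13 * sqrt(493) / 102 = 2.98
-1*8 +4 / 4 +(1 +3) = -3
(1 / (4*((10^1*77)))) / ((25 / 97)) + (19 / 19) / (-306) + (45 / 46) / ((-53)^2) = -1263464513 / 761135067000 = -0.00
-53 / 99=-0.54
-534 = -534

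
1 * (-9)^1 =-9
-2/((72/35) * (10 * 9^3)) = -7/52488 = -0.00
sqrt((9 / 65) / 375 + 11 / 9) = sqrt(1162226) / 975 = 1.11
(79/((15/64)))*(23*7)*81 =21978432/5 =4395686.40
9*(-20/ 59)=-180/ 59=-3.05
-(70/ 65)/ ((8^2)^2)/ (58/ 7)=-49/ 1544192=-0.00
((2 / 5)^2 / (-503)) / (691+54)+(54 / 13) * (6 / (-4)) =-758838427 / 121788875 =-6.23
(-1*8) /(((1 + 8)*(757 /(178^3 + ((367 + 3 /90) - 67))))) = -676806244 /102195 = -6622.69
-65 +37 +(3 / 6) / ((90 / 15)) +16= -143 / 12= -11.92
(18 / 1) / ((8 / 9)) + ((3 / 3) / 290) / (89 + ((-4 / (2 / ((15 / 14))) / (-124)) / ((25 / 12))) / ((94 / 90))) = 5331018719 / 263259680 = 20.25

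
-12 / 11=-1.09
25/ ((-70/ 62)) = -155/ 7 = -22.14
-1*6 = -6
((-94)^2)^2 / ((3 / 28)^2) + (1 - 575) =61210713298 / 9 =6801190366.44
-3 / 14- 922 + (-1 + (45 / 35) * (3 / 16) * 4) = -3689 / 4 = -922.25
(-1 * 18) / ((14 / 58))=-522 / 7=-74.57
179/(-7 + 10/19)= -3401/123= -27.65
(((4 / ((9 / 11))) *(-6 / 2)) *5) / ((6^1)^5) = -55 / 5832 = -0.01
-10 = -10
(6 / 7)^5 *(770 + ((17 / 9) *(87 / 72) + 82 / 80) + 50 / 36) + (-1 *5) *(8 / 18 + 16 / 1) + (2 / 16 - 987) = -4299940301 / 6050520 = -710.67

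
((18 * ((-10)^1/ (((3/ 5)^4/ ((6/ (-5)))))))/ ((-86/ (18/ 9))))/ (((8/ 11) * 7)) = -6875/ 903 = -7.61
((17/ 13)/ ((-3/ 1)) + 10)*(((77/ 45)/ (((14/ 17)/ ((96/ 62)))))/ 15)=558008/ 272025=2.05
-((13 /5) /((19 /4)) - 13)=1183 /95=12.45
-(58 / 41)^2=-3364 / 1681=-2.00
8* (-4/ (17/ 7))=-224/ 17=-13.18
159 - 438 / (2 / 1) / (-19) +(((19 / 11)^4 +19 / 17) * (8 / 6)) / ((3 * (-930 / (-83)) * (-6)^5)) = 1093465322397869 / 6412298565420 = 170.53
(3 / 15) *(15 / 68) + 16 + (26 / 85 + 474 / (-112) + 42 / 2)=33.12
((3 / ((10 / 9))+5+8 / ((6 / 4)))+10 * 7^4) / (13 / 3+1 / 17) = 12251747 / 2240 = 5469.53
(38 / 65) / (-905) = -0.00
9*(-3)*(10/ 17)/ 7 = -2.27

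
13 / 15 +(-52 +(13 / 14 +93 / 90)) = -1721 / 35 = -49.17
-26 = -26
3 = 3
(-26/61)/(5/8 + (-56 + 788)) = -0.00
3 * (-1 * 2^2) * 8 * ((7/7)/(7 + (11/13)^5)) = -5940688/460017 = -12.91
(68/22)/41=34/451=0.08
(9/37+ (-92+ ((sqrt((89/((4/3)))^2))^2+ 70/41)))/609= 35319911/4927216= 7.17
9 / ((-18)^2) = 1 / 36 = 0.03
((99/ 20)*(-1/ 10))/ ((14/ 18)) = -891/ 1400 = -0.64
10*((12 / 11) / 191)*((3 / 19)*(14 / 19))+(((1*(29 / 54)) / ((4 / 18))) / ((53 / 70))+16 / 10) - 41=-43657344631 / 1205952990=-36.20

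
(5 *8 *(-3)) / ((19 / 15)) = -1800 / 19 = -94.74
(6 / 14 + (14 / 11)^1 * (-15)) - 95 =-8752 / 77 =-113.66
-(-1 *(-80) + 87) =-167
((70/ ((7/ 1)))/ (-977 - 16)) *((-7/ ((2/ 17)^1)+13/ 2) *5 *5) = 13250/ 993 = 13.34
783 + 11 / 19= 14888 / 19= 783.58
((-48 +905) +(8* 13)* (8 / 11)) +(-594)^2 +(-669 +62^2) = 3926380 / 11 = 356943.64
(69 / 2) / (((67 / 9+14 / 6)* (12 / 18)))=5.29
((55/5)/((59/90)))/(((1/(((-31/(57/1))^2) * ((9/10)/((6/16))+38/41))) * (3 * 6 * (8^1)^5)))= 0.00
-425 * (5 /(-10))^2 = -106.25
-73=-73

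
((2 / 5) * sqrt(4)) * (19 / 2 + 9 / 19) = 7.98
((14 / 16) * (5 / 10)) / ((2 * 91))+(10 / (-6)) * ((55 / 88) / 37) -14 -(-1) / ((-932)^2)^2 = -15270598288496261 / 1088754543821568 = -14.03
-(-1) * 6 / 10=3 / 5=0.60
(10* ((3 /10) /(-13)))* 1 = -3 /13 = -0.23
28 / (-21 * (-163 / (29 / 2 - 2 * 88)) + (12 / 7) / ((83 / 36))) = -2627282 / 1918995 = -1.37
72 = 72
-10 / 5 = -2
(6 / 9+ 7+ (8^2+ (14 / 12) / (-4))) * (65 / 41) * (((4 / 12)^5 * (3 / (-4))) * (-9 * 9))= 37115 / 1312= 28.29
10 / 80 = 1 / 8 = 0.12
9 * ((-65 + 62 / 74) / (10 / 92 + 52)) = -327612 / 29563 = -11.08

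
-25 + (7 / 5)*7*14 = 112.20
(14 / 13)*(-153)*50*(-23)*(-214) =-527146200 / 13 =-40549707.69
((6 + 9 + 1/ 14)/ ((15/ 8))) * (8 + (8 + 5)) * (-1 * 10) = -1688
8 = 8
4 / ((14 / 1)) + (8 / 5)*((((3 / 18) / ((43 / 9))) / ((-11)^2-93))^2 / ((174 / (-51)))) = 60055367 / 210194320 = 0.29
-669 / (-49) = 669 / 49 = 13.65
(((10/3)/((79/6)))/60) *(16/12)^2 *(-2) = -32/2133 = -0.02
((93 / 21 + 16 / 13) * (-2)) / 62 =-515 / 2821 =-0.18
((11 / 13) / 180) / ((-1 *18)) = -11 / 42120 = -0.00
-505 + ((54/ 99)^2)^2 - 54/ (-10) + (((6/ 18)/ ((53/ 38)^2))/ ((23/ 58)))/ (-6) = -21265270710274/ 42565998915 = -499.58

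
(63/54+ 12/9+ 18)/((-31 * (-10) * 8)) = 41/4960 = 0.01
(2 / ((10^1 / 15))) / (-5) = -3 / 5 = -0.60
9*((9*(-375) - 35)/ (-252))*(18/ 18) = 1705/ 14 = 121.79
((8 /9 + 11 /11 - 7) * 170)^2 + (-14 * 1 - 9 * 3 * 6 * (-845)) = 72239356 /81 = 891843.90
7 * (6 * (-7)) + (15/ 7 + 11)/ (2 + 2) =-2035/ 7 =-290.71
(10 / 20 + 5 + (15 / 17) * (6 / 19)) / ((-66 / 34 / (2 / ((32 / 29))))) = -108257 / 20064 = -5.40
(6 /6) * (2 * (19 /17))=38 /17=2.24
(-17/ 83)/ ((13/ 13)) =-17/ 83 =-0.20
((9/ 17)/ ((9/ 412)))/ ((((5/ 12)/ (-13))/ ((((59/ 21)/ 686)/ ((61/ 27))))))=-17064216/ 12449185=-1.37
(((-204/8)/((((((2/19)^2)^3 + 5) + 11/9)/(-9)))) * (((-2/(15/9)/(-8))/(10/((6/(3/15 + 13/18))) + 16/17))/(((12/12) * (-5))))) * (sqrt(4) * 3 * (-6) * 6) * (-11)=-79481707831532259/74920581872500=-1060.88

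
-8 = -8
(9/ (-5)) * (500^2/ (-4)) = 112500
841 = 841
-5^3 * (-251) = 31375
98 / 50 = 49 / 25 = 1.96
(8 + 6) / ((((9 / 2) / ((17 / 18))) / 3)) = 238 / 27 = 8.81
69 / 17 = 4.06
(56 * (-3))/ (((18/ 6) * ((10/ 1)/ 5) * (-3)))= 9.33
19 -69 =-50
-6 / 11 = -0.55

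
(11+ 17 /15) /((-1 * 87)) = -182 /1305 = -0.14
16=16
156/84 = 1.86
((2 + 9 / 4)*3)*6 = 153 / 2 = 76.50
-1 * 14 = -14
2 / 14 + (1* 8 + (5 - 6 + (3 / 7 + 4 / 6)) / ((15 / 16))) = 371 / 45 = 8.24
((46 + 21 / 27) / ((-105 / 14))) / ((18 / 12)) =-1684 / 405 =-4.16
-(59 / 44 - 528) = 23173 / 44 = 526.66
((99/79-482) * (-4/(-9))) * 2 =-303832/711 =-427.33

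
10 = 10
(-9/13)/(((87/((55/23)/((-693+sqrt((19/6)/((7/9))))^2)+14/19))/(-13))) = 355740 * sqrt(798)/3350155538281483+4851982188747764/63652955227348177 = 0.08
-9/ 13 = -0.69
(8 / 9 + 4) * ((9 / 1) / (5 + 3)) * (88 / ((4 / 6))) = 726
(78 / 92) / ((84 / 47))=611 / 1288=0.47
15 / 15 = 1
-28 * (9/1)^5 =-1653372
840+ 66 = 906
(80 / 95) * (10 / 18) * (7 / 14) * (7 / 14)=20 / 171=0.12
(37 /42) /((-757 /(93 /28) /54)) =-30969 /148372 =-0.21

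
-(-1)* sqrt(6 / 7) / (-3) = -sqrt(42) / 21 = -0.31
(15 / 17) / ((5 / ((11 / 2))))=33 / 34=0.97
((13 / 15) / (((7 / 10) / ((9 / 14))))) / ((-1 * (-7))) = 39 / 343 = 0.11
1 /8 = 0.12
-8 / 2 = -4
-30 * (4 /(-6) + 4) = -100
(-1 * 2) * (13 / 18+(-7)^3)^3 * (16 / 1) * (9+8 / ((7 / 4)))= 88866325486780 / 5103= 17414525864.55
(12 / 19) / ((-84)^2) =1 / 11172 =0.00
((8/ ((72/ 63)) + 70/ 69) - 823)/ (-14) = 28117/ 483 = 58.21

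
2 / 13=0.15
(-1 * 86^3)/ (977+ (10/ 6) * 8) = -1908168/ 2971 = -642.26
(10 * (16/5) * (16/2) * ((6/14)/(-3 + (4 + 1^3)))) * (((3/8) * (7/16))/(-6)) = -3/2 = -1.50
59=59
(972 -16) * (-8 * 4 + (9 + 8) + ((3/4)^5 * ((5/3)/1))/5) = -3651681/256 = -14264.38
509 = 509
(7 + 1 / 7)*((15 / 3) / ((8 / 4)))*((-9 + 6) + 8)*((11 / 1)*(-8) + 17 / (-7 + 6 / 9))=-1076875 / 133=-8096.80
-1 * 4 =-4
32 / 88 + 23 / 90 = 613 / 990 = 0.62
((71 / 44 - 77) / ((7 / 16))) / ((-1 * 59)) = 13268 / 4543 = 2.92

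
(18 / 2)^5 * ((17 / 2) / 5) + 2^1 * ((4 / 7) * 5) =7027231 / 70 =100389.01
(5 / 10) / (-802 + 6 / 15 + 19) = -5 / 7826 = -0.00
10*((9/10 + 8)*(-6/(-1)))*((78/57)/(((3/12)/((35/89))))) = 21840/19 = 1149.47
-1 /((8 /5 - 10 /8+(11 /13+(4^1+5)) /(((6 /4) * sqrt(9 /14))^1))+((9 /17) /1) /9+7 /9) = 1877735340 /103835339191 - 3462451200 * sqrt(14) /103835339191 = -0.11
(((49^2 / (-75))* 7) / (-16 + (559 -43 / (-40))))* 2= -38416 / 46635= -0.82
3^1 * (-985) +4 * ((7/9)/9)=-239327/81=-2954.65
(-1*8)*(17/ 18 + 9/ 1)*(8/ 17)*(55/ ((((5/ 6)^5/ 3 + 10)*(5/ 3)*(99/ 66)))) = -326633472/ 4018885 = -81.27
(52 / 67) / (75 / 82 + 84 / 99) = 10824 / 24589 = 0.44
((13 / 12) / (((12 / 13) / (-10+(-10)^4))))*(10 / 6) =19540.62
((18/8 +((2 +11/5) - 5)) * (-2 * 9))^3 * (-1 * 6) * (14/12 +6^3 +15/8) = 93467257317/4000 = 23366814.33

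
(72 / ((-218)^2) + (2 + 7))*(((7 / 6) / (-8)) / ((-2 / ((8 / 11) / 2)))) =249543 / 1045528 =0.24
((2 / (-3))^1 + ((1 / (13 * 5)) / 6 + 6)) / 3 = 2081 / 1170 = 1.78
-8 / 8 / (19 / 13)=-13 / 19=-0.68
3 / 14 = 0.21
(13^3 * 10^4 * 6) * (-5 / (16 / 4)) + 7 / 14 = -329549999 / 2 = -164774999.50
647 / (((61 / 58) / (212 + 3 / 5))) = 39890138 / 305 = 130787.34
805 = 805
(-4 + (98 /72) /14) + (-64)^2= 294631 /72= 4092.10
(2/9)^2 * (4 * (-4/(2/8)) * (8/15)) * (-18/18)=2048/1215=1.69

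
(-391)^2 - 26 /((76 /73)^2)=441451051 /2888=152857.01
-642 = -642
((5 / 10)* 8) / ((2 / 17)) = 34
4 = 4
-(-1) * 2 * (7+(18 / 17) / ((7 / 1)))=1702 / 119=14.30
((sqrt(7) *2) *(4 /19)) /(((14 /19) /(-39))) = -156 *sqrt(7) /7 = -58.96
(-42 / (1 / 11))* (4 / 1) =-1848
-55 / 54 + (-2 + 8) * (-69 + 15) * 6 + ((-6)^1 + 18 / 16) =-421177 / 216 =-1949.89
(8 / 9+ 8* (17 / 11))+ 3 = 1609 / 99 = 16.25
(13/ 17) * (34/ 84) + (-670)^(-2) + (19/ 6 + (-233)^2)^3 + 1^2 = 27155195020503498497653/ 169684200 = 160033727480245.65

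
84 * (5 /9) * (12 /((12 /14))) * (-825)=-539000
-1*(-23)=23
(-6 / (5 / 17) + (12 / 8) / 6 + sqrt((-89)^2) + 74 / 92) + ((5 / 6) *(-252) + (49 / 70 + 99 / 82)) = -2610947 / 18860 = -138.44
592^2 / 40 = 43808 / 5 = 8761.60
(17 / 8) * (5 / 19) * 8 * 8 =680 / 19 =35.79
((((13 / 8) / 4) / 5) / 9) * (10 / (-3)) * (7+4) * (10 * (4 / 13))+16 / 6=89 / 54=1.65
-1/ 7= -0.14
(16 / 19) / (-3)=-16 / 57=-0.28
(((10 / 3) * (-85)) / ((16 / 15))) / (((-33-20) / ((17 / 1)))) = 36125 / 424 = 85.20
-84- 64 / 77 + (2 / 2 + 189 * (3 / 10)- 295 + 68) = -195681 / 770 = -254.13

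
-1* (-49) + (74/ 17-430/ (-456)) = 210451/ 3876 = 54.30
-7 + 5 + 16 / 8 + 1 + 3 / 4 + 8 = 39 / 4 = 9.75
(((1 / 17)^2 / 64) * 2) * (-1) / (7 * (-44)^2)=-0.00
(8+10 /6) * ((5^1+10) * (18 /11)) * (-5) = -13050 /11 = -1186.36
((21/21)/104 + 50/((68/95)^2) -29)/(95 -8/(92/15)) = 0.73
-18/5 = -3.60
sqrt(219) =14.80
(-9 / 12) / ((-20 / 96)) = 18 / 5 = 3.60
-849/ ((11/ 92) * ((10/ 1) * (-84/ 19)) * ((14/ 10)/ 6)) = 371013/ 539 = 688.34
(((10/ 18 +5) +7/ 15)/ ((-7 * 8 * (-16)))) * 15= 271/ 2688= 0.10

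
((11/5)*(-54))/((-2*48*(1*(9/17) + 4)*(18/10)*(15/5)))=17/336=0.05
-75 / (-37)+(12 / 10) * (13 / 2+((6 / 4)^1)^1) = 2151 / 185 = 11.63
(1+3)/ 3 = 4/ 3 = 1.33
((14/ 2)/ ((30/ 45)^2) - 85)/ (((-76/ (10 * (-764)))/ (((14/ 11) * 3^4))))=-149991345/ 209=-717661.94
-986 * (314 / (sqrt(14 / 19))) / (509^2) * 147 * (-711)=2311348662 * sqrt(266) / 259081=145502.59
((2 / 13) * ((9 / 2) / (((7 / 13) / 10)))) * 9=810 / 7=115.71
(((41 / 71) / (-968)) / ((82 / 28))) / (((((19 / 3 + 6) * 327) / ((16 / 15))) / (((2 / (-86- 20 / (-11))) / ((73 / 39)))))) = 364 / 532295888135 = 0.00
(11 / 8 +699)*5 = 28015 / 8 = 3501.88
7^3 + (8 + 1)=352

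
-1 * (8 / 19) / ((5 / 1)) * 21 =-168 / 95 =-1.77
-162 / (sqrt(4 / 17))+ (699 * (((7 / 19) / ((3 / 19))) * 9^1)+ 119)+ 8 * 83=15462 -81 * sqrt(17)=15128.03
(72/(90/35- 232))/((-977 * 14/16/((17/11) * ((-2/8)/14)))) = -612/60408887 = -0.00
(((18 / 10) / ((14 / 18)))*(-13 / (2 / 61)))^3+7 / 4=-265017539537087 / 343000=-772645887.86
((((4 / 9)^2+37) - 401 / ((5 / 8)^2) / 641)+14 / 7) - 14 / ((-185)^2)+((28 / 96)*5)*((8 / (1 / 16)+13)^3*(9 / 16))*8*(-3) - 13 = -313822587634705643 / 5686387920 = -55188388.84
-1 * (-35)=35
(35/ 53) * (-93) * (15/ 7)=-6975/ 53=-131.60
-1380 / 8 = -345 / 2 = -172.50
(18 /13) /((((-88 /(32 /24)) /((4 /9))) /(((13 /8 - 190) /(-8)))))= -137 /624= -0.22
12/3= 4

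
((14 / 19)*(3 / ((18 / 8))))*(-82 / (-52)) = 1148 / 741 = 1.55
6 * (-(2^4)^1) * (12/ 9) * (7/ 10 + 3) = -2368/ 5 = -473.60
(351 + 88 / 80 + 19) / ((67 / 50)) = 18555 / 67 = 276.94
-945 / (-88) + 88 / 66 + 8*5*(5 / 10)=8467 / 264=32.07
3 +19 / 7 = 5.71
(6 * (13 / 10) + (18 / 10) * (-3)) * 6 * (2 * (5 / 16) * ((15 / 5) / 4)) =27 / 4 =6.75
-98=-98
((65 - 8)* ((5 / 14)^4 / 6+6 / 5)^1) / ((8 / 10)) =26335919 / 307328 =85.69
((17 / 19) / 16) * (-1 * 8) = -17 / 38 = -0.45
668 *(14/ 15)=9352/ 15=623.47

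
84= 84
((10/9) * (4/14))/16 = 5/252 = 0.02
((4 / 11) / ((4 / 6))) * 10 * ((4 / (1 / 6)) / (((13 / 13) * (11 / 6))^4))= 1866240 / 161051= 11.59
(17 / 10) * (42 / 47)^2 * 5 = 14994 / 2209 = 6.79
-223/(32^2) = -223/1024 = -0.22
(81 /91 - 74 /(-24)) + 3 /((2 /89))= 150121 /1092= 137.47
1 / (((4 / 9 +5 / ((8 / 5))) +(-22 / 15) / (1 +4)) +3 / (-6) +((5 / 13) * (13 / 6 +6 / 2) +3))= 23400 / 181661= 0.13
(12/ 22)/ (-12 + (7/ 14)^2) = -24/ 517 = -0.05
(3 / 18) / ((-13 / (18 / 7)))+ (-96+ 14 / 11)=-94855 / 1001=-94.76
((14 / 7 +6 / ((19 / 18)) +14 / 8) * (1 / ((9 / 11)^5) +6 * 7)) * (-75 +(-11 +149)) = 4418575357 / 166212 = 26583.97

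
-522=-522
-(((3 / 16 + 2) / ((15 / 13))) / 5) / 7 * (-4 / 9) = 13 / 540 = 0.02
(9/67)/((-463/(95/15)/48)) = -2736/31021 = -0.09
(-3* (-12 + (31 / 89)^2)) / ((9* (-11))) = -94091 / 261393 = -0.36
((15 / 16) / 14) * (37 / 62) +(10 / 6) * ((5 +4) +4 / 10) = 654401 / 41664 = 15.71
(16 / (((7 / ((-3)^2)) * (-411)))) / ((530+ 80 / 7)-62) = -0.00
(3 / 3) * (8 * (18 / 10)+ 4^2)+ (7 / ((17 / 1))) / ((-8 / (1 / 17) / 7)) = 351179 / 11560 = 30.38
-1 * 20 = -20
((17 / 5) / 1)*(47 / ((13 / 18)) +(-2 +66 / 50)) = 355793 / 1625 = 218.95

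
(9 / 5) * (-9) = -81 / 5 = -16.20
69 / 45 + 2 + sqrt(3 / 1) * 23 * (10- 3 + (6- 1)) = 53 / 15 + 276 * sqrt(3) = 481.58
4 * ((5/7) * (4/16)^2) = 5/28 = 0.18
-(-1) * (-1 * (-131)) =131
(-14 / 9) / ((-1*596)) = 7 / 2682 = 0.00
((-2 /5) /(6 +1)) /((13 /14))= -4 /65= -0.06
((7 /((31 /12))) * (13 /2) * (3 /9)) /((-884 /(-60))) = 210 /527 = 0.40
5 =5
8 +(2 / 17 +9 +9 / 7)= 2190 / 119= 18.40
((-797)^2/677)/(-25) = -635209/16925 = -37.53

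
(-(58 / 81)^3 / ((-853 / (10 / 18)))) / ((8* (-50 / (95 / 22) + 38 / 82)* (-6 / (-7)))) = -94995155 / 30280814118054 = -0.00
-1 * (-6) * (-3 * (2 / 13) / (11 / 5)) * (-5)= 900 / 143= 6.29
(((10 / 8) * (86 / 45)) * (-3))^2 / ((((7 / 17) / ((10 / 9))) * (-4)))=-157165 / 4536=-34.65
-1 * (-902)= 902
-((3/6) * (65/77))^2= -4225/23716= -0.18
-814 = -814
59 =59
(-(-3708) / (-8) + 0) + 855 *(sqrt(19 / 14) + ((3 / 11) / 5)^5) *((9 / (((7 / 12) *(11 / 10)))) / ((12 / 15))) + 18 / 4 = -142298393463 / 310023175 + 577125 *sqrt(266) / 539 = 17004.13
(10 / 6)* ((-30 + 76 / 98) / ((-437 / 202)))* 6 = 2892640 / 21413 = 135.09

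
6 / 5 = 1.20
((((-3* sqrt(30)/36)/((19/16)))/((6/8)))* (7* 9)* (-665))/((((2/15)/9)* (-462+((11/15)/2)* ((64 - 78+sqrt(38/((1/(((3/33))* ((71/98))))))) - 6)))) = -165957120000* sqrt(30)/294365417 - 18522000* sqrt(445170)/3238019587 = -3091.76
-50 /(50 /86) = -86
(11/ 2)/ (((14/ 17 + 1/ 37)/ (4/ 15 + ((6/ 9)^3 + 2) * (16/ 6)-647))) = -1795113793/ 433350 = -4142.41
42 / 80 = 21 / 40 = 0.52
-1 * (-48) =48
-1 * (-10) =10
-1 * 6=-6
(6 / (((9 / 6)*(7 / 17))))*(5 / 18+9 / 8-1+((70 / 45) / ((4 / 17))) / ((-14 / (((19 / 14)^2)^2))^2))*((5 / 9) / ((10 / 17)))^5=14200270635290691985 / 2459548529521606656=5.77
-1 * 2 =-2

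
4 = 4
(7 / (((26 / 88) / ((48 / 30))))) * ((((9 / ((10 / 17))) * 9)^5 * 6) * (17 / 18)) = 2160170809393036671 / 203125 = 10634687061627.26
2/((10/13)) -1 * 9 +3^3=103/5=20.60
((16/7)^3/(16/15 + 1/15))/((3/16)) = 327680/5831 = 56.20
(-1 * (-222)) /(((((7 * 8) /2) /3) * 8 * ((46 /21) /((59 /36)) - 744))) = -2183 /545280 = -0.00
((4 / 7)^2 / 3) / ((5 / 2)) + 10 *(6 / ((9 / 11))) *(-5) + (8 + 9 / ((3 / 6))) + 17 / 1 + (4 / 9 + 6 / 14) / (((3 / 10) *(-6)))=-6431926 / 19845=-324.11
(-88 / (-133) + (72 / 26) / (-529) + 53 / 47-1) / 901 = 0.00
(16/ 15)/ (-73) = -16/ 1095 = -0.01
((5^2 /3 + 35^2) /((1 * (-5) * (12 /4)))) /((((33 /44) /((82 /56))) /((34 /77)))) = -1031560 /14553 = -70.88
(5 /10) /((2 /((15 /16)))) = 15 /64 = 0.23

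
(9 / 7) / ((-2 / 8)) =-36 / 7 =-5.14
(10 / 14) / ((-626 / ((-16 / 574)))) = 20 / 628817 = 0.00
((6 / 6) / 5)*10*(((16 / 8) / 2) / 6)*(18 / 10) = 3 / 5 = 0.60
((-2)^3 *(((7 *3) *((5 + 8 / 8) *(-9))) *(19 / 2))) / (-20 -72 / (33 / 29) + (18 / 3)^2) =-118503 / 65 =-1823.12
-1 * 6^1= -6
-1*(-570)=570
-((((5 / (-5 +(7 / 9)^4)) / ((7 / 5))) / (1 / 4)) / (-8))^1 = -164025 / 425656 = -0.39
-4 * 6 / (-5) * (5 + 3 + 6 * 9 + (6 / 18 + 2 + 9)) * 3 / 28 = 264 / 7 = 37.71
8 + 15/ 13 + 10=249/ 13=19.15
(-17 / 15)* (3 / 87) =-17 / 435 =-0.04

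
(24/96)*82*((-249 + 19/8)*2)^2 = 159601889/32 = 4987559.03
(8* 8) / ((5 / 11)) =704 / 5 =140.80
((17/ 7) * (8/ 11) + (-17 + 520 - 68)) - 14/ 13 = 436125/ 1001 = 435.69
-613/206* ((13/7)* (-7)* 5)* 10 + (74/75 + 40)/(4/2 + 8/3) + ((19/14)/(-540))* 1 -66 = 7307925991/3893400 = 1877.00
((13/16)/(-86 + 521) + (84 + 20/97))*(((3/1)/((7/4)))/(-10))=-56850541/3938200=-14.44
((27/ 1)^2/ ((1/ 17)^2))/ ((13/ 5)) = 1053405/ 13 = 81031.15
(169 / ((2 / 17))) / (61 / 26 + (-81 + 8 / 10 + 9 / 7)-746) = -1307215 / 748537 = -1.75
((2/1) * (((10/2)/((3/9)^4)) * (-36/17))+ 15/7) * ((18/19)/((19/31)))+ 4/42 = -341257736/128877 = -2647.93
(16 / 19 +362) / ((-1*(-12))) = 1149 / 38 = 30.24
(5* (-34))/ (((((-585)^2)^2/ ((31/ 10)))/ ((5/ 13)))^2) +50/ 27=1717116908595103335921163/ 927243130641355801406250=1.85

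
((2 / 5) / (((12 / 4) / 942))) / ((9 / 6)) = 1256 / 15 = 83.73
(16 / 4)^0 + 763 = 764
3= 3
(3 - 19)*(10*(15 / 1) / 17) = -2400 / 17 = -141.18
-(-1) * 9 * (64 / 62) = 288 / 31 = 9.29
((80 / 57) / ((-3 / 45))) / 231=-400 / 4389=-0.09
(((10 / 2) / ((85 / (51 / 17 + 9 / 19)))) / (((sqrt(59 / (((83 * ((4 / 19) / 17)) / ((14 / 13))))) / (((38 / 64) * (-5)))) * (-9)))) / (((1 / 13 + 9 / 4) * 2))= 65 * sqrt(287875042) / 598694712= 0.00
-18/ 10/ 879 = -3/ 1465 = -0.00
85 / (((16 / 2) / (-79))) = -6715 / 8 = -839.38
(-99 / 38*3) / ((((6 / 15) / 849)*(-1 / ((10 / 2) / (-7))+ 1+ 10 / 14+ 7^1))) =-14708925 / 8968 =-1640.16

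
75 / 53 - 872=-46141 / 53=-870.58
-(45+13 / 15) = -688 / 15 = -45.87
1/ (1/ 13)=13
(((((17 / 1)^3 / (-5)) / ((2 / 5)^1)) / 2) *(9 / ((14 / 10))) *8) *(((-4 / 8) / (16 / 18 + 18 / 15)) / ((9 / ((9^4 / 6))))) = 2417564475 / 1316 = 1837055.07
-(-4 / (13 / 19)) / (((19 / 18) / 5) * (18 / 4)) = 80 / 13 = 6.15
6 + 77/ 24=221/ 24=9.21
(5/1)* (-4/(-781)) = 20/781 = 0.03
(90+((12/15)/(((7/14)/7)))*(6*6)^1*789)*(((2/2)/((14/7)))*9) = 7159833/5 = 1431966.60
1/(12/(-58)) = -29/6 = -4.83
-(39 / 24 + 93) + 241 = 146.38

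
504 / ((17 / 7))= 3528 / 17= 207.53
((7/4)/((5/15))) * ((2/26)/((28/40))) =15/26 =0.58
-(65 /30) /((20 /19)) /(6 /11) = -2717 /720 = -3.77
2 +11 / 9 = 29 / 9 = 3.22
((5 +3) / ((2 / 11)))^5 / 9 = 164916224 / 9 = 18324024.89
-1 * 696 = -696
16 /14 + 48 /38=320 /133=2.41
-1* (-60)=60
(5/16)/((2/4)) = 5/8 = 0.62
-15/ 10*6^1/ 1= -9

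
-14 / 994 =-1 / 71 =-0.01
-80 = -80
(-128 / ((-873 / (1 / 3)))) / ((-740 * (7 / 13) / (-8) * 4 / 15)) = 832 / 226107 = 0.00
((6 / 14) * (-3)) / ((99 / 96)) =-96 / 77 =-1.25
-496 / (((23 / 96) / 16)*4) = -190464 / 23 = -8281.04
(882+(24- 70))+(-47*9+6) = 419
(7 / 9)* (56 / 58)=196 / 261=0.75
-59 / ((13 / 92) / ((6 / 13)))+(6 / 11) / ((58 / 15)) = -10381587 / 53911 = -192.57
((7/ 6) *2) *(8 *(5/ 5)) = 56/ 3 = 18.67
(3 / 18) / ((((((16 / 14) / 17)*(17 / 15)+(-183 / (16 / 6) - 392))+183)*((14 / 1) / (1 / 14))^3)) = -5 / 62694412592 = -0.00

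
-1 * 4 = -4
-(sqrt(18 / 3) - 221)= 218.55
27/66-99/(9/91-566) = 661671/1132934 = 0.58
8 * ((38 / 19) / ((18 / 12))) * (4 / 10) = 64 / 15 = 4.27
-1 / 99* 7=-7 / 99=-0.07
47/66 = 0.71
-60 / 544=-15 / 136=-0.11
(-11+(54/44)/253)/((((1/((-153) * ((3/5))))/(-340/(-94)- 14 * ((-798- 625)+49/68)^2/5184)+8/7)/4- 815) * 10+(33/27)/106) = 125685932811550394913/93130142098996644811037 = 0.00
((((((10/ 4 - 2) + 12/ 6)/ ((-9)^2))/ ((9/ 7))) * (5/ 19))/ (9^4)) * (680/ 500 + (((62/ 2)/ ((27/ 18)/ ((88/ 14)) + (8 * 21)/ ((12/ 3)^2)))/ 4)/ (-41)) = 0.00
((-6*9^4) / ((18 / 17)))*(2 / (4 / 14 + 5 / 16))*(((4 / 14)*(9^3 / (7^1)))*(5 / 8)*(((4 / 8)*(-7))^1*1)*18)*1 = 9757256760 / 67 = 145630697.91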